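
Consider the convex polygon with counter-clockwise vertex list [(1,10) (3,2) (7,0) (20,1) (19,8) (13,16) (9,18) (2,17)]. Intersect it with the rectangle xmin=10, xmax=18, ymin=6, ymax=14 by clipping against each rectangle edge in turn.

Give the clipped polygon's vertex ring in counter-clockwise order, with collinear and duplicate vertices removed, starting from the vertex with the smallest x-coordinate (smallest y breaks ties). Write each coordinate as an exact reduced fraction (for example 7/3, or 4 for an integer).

1. After x ≥ 10: [(10,3/13) (20,1) (19,8) (13,16) (10,35/2)]
2. After x ≤ 18: [(10,3/13) (18,11/13) (18,28/3) (13,16) (10,35/2)]
3. After y ≥ 6: [(10,6) (18,6) (18,28/3) (13,16) (10,35/2)]
4. After y ≤ 14: [(10,14) (10,6) (18,6) (18,28/3) (29/2,14)]
5. Canonical ring: [(10,6) (18,6) (18,28/3) (29/2,14) (10,14)]

Clipped polygon: [(10,6) (18,6) (18,28/3) (29/2,14) (10,14)]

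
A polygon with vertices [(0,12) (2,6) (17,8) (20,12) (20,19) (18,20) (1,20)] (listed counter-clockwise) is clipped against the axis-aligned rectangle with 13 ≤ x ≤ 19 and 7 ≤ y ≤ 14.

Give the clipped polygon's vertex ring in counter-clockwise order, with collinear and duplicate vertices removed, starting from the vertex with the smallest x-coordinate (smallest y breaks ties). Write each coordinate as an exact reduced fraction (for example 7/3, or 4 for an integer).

1. After x ≥ 13: [(13,112/15) (17,8) (20,12) (20,19) (18,20) (13,20)]
2. After x ≤ 19: [(13,112/15) (17,8) (19,32/3) (19,39/2) (18,20) (13,20)]
3. After y ≥ 7: [(13,112/15) (17,8) (19,32/3) (19,39/2) (18,20) (13,20)]
4. After y ≤ 14: [(13,14) (13,112/15) (17,8) (19,32/3) (19,14)]
5. Canonical ring: [(13,112/15) (17,8) (19,32/3) (19,14) (13,14)]

Clipped polygon: [(13,112/15) (17,8) (19,32/3) (19,14) (13,14)]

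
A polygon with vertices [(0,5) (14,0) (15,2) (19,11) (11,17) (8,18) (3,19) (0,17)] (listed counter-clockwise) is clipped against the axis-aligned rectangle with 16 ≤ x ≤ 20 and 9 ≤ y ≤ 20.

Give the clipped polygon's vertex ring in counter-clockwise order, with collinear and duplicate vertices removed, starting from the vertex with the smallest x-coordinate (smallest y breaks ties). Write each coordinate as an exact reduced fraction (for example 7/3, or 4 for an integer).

1. After x ≥ 16: [(16,17/4) (19,11) (16,53/4)]
2. After x ≤ 20: [(16,17/4) (19,11) (16,53/4)]
3. After y ≥ 9: [(16,9) (163/9,9) (19,11) (16,53/4)]
4. After y ≤ 20: [(16,9) (163/9,9) (19,11) (16,53/4)]
5. Canonical ring: [(16,9) (163/9,9) (19,11) (16,53/4)]

Clipped polygon: [(16,9) (163/9,9) (19,11) (16,53/4)]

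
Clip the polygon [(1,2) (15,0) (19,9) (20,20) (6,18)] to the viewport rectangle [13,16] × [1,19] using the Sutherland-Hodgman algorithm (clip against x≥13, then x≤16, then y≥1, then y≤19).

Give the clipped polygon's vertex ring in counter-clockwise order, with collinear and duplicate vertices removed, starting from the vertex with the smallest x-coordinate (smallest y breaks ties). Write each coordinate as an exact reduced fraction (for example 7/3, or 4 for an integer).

Clipped polygon: [(13,1) (139/9,1) (16,9/4) (16,19) (13,19)]

1. After x ≥ 13: [(13,2/7) (15,0) (19,9) (20,20) (13,19)]
2. After x ≤ 16: [(13,2/7) (15,0) (16,9/4) (16,136/7) (13,19)]
3. After y ≥ 1: [(13,1) (139/9,1) (16,9/4) (16,136/7) (13,19)]
4. After y ≤ 19: [(13,1) (139/9,1) (16,9/4) (16,19) (13,19) (13,19)]
5. Canonical ring: [(13,1) (139/9,1) (16,9/4) (16,19) (13,19)]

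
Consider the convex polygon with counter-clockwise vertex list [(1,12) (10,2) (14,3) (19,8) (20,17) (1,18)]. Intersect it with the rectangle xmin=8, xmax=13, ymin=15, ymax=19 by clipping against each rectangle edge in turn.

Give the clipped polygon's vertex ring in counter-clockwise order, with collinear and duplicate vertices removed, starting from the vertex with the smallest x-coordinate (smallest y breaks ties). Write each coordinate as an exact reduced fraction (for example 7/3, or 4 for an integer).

1. After x ≥ 8: [(8,38/9) (10,2) (14,3) (19,8) (20,17) (8,335/19)]
2. After x ≤ 13: [(8,38/9) (10,2) (13,11/4) (13,330/19) (8,335/19)]
3. After y ≥ 15: [(8,15) (13,15) (13,330/19) (8,335/19)]
4. After y ≤ 19: [(8,15) (13,15) (13,330/19) (8,335/19)]
5. Canonical ring: [(8,15) (13,15) (13,330/19) (8,335/19)]

Clipped polygon: [(8,15) (13,15) (13,330/19) (8,335/19)]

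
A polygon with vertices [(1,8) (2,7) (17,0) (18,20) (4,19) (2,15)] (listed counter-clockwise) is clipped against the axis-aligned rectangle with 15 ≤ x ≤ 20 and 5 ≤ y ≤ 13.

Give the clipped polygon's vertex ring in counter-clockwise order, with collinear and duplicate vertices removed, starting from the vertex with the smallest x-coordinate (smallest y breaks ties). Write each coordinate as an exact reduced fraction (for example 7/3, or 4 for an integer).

Clipped polygon: [(15,5) (69/4,5) (353/20,13) (15,13)]

1. After x ≥ 15: [(15,14/15) (17,0) (18,20) (15,277/14)]
2. After x ≤ 20: [(15,14/15) (17,0) (18,20) (15,277/14)]
3. After y ≥ 5: [(15,5) (69/4,5) (18,20) (15,277/14)]
4. After y ≤ 13: [(15,13) (15,5) (69/4,5) (353/20,13)]
5. Canonical ring: [(15,5) (69/4,5) (353/20,13) (15,13)]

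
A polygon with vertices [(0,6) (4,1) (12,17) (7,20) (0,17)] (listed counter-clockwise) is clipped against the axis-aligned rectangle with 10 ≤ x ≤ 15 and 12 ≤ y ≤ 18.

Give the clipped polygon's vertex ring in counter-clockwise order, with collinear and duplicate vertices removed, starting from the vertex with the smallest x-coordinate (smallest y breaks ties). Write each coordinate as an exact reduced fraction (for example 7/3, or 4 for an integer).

Clipped polygon: [(10,13) (12,17) (31/3,18) (10,18)]

1. After x ≥ 10: [(10,13) (12,17) (10,91/5)]
2. After x ≤ 15: [(10,13) (12,17) (10,91/5)]
3. After y ≥ 12: [(10,13) (12,17) (10,91/5)]
4. After y ≤ 18: [(10,18) (10,13) (12,17) (31/3,18)]
5. Canonical ring: [(10,13) (12,17) (31/3,18) (10,18)]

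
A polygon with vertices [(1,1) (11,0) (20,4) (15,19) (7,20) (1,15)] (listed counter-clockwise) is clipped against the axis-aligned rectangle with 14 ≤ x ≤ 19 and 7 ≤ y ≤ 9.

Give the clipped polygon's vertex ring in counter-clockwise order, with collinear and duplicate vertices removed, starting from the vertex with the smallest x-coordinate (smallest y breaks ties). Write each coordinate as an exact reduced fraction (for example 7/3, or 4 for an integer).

1. After x ≥ 14: [(14,4/3) (20,4) (15,19) (14,153/8)]
2. After x ≤ 19: [(14,4/3) (19,32/9) (19,7) (15,19) (14,153/8)]
3. After y ≥ 7: [(14,7) (19,7) (19,7) (15,19) (14,153/8)]
4. After y ≤ 9: [(14,9) (14,7) (19,7) (19,7) (55/3,9)]
5. Canonical ring: [(14,7) (19,7) (55/3,9) (14,9)]

Clipped polygon: [(14,7) (19,7) (55/3,9) (14,9)]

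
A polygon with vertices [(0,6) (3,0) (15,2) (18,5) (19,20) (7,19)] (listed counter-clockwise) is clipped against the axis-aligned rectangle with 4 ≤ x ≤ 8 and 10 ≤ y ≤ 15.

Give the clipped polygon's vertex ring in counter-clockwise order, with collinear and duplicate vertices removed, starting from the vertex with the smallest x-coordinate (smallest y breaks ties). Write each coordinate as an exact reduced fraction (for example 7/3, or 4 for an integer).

Clipped polygon: [(4,10) (8,10) (8,15) (63/13,15) (4,94/7)]

1. After x ≥ 4: [(4,94/7) (4,1/6) (15,2) (18,5) (19,20) (7,19)]
2. After x ≤ 8: [(4,94/7) (4,1/6) (8,5/6) (8,229/12) (7,19)]
3. After y ≥ 10: [(4,94/7) (4,10) (8,10) (8,229/12) (7,19)]
4. After y ≤ 15: [(63/13,15) (4,94/7) (4,10) (8,10) (8,15)]
5. Canonical ring: [(4,10) (8,10) (8,15) (63/13,15) (4,94/7)]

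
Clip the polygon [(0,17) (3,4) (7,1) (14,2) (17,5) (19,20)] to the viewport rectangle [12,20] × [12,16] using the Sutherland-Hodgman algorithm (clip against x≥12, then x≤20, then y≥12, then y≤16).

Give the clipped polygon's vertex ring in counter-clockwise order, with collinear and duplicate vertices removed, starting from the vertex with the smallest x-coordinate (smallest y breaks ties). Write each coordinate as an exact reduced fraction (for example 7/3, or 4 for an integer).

Clipped polygon: [(12,12) (269/15,12) (277/15,16) (12,16)]

1. After x ≥ 12: [(12,359/19) (12,12/7) (14,2) (17,5) (19,20)]
2. After x ≤ 20: [(12,359/19) (12,12/7) (14,2) (17,5) (19,20)]
3. After y ≥ 12: [(12,359/19) (12,12) (269/15,12) (19,20)]
4. After y ≤ 16: [(12,16) (12,12) (269/15,12) (277/15,16)]
5. Canonical ring: [(12,12) (269/15,12) (277/15,16) (12,16)]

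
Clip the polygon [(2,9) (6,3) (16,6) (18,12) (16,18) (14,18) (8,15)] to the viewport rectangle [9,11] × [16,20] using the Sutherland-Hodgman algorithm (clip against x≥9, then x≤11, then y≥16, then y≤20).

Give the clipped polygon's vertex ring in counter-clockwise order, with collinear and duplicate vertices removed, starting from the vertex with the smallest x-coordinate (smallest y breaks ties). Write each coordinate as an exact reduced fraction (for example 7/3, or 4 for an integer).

Clipped polygon: [(10,16) (11,16) (11,33/2)]

1. After x ≥ 9: [(9,39/10) (16,6) (18,12) (16,18) (14,18) (9,31/2)]
2. After x ≤ 11: [(9,39/10) (11,9/2) (11,33/2) (9,31/2)]
3. After y ≥ 16: [(11,16) (11,33/2) (10,16)]
4. After y ≤ 20: [(11,16) (11,33/2) (10,16)]
5. Canonical ring: [(10,16) (11,16) (11,33/2)]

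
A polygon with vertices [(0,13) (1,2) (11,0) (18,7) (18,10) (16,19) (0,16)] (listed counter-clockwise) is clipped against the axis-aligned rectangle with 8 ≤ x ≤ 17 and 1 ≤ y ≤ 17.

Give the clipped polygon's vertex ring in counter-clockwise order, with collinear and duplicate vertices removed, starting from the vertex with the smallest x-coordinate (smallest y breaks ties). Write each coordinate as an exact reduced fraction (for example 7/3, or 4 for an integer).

1. After x ≥ 8: [(8,3/5) (11,0) (18,7) (18,10) (16,19) (8,35/2)]
2. After x ≤ 17: [(8,3/5) (11,0) (17,6) (17,29/2) (16,19) (8,35/2)]
3. After y ≥ 1: [(8,1) (12,1) (17,6) (17,29/2) (16,19) (8,35/2)]
4. After y ≤ 17: [(8,17) (8,1) (12,1) (17,6) (17,29/2) (148/9,17)]
5. Canonical ring: [(8,1) (12,1) (17,6) (17,29/2) (148/9,17) (8,17)]

Clipped polygon: [(8,1) (12,1) (17,6) (17,29/2) (148/9,17) (8,17)]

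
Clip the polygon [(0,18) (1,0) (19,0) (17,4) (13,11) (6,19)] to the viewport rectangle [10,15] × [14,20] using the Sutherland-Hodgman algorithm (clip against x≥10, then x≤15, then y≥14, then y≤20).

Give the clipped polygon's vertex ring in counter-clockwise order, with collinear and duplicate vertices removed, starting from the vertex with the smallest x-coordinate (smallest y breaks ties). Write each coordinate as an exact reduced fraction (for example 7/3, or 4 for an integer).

1. After x ≥ 10: [(10,0) (19,0) (17,4) (13,11) (10,101/7)]
2. After x ≤ 15: [(10,0) (15,0) (15,15/2) (13,11) (10,101/7)]
3. After y ≥ 14: [(10,14) (83/8,14) (10,101/7)]
4. After y ≤ 20: [(10,14) (83/8,14) (10,101/7)]
5. Canonical ring: [(10,14) (83/8,14) (10,101/7)]

Clipped polygon: [(10,14) (83/8,14) (10,101/7)]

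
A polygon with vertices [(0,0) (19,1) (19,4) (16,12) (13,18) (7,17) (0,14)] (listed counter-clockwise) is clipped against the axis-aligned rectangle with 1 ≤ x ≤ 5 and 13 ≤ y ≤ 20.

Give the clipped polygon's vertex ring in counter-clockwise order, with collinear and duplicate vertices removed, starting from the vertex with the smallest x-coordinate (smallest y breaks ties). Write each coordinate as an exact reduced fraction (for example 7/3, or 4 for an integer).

Clipped polygon: [(1,13) (5,13) (5,113/7) (1,101/7)]

1. After x ≥ 1: [(1,1/19) (19,1) (19,4) (16,12) (13,18) (7,17) (1,101/7)]
2. After x ≤ 5: [(1,1/19) (5,5/19) (5,113/7) (1,101/7)]
3. After y ≥ 13: [(1,13) (5,13) (5,113/7) (1,101/7)]
4. After y ≤ 20: [(1,13) (5,13) (5,113/7) (1,101/7)]
5. Canonical ring: [(1,13) (5,13) (5,113/7) (1,101/7)]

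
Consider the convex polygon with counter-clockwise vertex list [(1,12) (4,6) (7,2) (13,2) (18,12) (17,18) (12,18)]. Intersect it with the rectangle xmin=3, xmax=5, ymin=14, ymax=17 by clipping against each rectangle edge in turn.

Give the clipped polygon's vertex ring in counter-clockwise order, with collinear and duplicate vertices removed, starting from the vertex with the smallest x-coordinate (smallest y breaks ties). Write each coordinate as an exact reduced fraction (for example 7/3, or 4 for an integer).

1. After x ≥ 3: [(3,144/11) (3,8) (4,6) (7,2) (13,2) (18,12) (17,18) (12,18)]
2. After x ≤ 5: [(5,156/11) (3,144/11) (3,8) (4,6) (5,14/3)]
3. After y ≥ 14: [(5,14) (5,156/11) (14/3,14)]
4. After y ≤ 17: [(5,14) (5,156/11) (14/3,14)]
5. Canonical ring: [(14/3,14) (5,14) (5,156/11)]

Clipped polygon: [(14/3,14) (5,14) (5,156/11)]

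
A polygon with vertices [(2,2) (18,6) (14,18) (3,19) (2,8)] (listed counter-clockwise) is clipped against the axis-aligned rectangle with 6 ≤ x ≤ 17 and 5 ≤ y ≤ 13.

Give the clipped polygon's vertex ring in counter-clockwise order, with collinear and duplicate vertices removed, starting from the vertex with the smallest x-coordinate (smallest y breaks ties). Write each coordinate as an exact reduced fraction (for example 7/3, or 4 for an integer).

Clipped polygon: [(6,5) (14,5) (17,23/4) (17,9) (47/3,13) (6,13)]

1. After x ≥ 6: [(6,3) (18,6) (14,18) (6,206/11)]
2. After x ≤ 17: [(6,3) (17,23/4) (17,9) (14,18) (6,206/11)]
3. After y ≥ 5: [(6,5) (14,5) (17,23/4) (17,9) (14,18) (6,206/11)]
4. After y ≤ 13: [(6,13) (6,5) (14,5) (17,23/4) (17,9) (47/3,13)]
5. Canonical ring: [(6,5) (14,5) (17,23/4) (17,9) (47/3,13) (6,13)]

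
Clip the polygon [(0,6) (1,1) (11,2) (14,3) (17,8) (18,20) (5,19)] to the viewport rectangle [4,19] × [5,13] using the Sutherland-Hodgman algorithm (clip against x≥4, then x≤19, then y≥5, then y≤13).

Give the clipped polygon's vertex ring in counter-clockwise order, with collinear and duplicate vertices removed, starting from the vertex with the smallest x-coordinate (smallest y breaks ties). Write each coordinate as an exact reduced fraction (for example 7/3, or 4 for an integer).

Clipped polygon: [(4,5) (76/5,5) (17,8) (209/12,13) (4,13)]

1. After x ≥ 4: [(4,82/5) (4,13/10) (11,2) (14,3) (17,8) (18,20) (5,19)]
2. After x ≤ 19: [(4,82/5) (4,13/10) (11,2) (14,3) (17,8) (18,20) (5,19)]
3. After y ≥ 5: [(4,82/5) (4,5) (76/5,5) (17,8) (18,20) (5,19)]
4. After y ≤ 13: [(4,13) (4,5) (76/5,5) (17,8) (209/12,13)]
5. Canonical ring: [(4,5) (76/5,5) (17,8) (209/12,13) (4,13)]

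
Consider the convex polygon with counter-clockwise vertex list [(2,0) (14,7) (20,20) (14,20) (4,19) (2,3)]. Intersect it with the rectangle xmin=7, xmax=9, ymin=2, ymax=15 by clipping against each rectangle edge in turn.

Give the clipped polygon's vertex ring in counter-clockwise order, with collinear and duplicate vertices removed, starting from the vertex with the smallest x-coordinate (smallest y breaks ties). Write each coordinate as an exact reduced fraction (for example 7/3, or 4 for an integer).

1. After x ≥ 7: [(7,35/12) (14,7) (20,20) (14,20) (7,193/10)]
2. After x ≤ 9: [(7,35/12) (9,49/12) (9,39/2) (7,193/10)]
3. After y ≥ 2: [(7,35/12) (9,49/12) (9,39/2) (7,193/10)]
4. After y ≤ 15: [(7,15) (7,35/12) (9,49/12) (9,15)]
5. Canonical ring: [(7,35/12) (9,49/12) (9,15) (7,15)]

Clipped polygon: [(7,35/12) (9,49/12) (9,15) (7,15)]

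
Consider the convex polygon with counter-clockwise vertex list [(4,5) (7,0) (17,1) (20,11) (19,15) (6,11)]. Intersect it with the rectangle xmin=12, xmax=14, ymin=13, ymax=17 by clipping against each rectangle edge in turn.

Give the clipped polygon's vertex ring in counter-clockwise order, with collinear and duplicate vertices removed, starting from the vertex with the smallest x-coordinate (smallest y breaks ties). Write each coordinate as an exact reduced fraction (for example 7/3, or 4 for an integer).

Clipped polygon: [(25/2,13) (14,13) (14,175/13)]

1. After x ≥ 12: [(12,1/2) (17,1) (20,11) (19,15) (12,167/13)]
2. After x ≤ 14: [(12,1/2) (14,7/10) (14,175/13) (12,167/13)]
3. After y ≥ 13: [(14,13) (14,175/13) (25/2,13)]
4. After y ≤ 17: [(14,13) (14,175/13) (25/2,13)]
5. Canonical ring: [(25/2,13) (14,13) (14,175/13)]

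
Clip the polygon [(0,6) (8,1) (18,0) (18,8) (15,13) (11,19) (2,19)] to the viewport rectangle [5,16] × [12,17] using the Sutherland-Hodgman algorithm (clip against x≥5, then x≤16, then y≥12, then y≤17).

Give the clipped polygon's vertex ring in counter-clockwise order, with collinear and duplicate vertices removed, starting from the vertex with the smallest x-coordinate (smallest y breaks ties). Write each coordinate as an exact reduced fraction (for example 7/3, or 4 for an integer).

Clipped polygon: [(5,12) (78/5,12) (15,13) (37/3,17) (5,17)]

1. After x ≥ 5: [(5,23/8) (8,1) (18,0) (18,8) (15,13) (11,19) (5,19)]
2. After x ≤ 16: [(5,23/8) (8,1) (16,1/5) (16,34/3) (15,13) (11,19) (5,19)]
3. After y ≥ 12: [(5,12) (78/5,12) (15,13) (11,19) (5,19)]
4. After y ≤ 17: [(5,17) (5,12) (78/5,12) (15,13) (37/3,17)]
5. Canonical ring: [(5,12) (78/5,12) (15,13) (37/3,17) (5,17)]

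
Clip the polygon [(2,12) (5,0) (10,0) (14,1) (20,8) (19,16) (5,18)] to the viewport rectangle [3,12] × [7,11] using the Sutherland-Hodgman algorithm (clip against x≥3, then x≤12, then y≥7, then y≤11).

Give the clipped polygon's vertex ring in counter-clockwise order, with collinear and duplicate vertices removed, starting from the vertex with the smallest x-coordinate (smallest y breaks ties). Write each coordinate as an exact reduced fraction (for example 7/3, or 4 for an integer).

1. After x ≥ 3: [(3,14) (3,8) (5,0) (10,0) (14,1) (20,8) (19,16) (5,18)]
2. After x ≤ 12: [(3,14) (3,8) (5,0) (10,0) (12,1/2) (12,17) (5,18)]
3. After y ≥ 7: [(3,14) (3,8) (13/4,7) (12,7) (12,17) (5,18)]
4. After y ≤ 11: [(3,11) (3,8) (13/4,7) (12,7) (12,11)]
5. Canonical ring: [(3,8) (13/4,7) (12,7) (12,11) (3,11)]

Clipped polygon: [(3,8) (13/4,7) (12,7) (12,11) (3,11)]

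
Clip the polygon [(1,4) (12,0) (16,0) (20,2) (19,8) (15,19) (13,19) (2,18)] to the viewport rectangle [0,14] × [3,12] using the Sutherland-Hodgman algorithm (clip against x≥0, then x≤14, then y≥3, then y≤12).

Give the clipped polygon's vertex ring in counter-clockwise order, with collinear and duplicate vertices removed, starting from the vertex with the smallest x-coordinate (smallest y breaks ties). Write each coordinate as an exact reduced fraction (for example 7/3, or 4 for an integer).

Clipped polygon: [(1,4) (15/4,3) (14,3) (14,12) (11/7,12)]

1. After x ≥ 0: [(1,4) (12,0) (16,0) (20,2) (19,8) (15,19) (13,19) (2,18)]
2. After x ≤ 14: [(1,4) (12,0) (14,0) (14,19) (13,19) (2,18)]
3. After y ≥ 3: [(1,4) (15/4,3) (14,3) (14,19) (13,19) (2,18)]
4. After y ≤ 12: [(11/7,12) (1,4) (15/4,3) (14,3) (14,12)]
5. Canonical ring: [(1,4) (15/4,3) (14,3) (14,12) (11/7,12)]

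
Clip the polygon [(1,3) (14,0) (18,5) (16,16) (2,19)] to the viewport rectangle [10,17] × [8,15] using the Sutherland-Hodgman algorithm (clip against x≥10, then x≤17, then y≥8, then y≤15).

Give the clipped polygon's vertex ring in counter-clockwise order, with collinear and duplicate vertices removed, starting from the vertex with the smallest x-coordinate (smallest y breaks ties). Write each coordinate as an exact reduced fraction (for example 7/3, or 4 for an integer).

Clipped polygon: [(10,8) (17,8) (17,21/2) (178/11,15) (10,15)]

1. After x ≥ 10: [(10,12/13) (14,0) (18,5) (16,16) (10,121/7)]
2. After x ≤ 17: [(10,12/13) (14,0) (17,15/4) (17,21/2) (16,16) (10,121/7)]
3. After y ≥ 8: [(10,8) (17,8) (17,21/2) (16,16) (10,121/7)]
4. After y ≤ 15: [(10,15) (10,8) (17,8) (17,21/2) (178/11,15)]
5. Canonical ring: [(10,8) (17,8) (17,21/2) (178/11,15) (10,15)]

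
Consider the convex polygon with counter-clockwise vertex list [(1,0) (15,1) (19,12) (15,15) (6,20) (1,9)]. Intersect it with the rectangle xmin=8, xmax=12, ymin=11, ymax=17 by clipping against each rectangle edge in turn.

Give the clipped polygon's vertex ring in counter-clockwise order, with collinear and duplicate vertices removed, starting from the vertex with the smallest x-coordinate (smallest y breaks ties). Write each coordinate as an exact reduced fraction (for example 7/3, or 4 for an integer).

Clipped polygon: [(8,11) (12,11) (12,50/3) (57/5,17) (8,17)]

1. After x ≥ 8: [(8,1/2) (15,1) (19,12) (15,15) (8,170/9)]
2. After x ≤ 12: [(8,1/2) (12,11/14) (12,50/3) (8,170/9)]
3. After y ≥ 11: [(8,11) (12,11) (12,50/3) (8,170/9)]
4. After y ≤ 17: [(8,17) (8,11) (12,11) (12,50/3) (57/5,17)]
5. Canonical ring: [(8,11) (12,11) (12,50/3) (57/5,17) (8,17)]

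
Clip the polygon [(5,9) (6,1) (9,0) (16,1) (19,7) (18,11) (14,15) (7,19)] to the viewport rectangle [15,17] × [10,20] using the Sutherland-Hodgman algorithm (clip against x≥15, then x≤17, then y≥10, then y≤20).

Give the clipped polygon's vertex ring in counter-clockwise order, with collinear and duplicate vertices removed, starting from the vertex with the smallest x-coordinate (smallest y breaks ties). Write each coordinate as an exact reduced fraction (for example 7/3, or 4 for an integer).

1. After x ≥ 15: [(15,6/7) (16,1) (19,7) (18,11) (15,14)]
2. After x ≤ 17: [(15,6/7) (16,1) (17,3) (17,12) (15,14)]
3. After y ≥ 10: [(15,10) (17,10) (17,12) (15,14)]
4. After y ≤ 20: [(15,10) (17,10) (17,12) (15,14)]
5. Canonical ring: [(15,10) (17,10) (17,12) (15,14)]

Clipped polygon: [(15,10) (17,10) (17,12) (15,14)]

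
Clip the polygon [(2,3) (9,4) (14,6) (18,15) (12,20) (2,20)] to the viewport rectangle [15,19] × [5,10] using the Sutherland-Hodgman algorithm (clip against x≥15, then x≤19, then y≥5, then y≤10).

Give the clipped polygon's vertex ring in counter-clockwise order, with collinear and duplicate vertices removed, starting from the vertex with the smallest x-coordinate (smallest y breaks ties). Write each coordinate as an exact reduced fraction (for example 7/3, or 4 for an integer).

1. After x ≥ 15: [(15,33/4) (18,15) (15,35/2)]
2. After x ≤ 19: [(15,33/4) (18,15) (15,35/2)]
3. After y ≥ 5: [(15,33/4) (18,15) (15,35/2)]
4. After y ≤ 10: [(15,10) (15,33/4) (142/9,10)]
5. Canonical ring: [(15,33/4) (142/9,10) (15,10)]

Clipped polygon: [(15,33/4) (142/9,10) (15,10)]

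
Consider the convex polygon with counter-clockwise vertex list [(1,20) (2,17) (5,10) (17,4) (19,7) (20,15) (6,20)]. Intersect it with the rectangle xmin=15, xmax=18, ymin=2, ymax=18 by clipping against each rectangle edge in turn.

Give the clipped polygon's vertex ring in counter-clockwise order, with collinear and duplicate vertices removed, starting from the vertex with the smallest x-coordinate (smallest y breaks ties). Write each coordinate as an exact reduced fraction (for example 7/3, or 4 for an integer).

Clipped polygon: [(15,5) (17,4) (18,11/2) (18,110/7) (15,235/14)]

1. After x ≥ 15: [(15,5) (17,4) (19,7) (20,15) (15,235/14)]
2. After x ≤ 18: [(15,5) (17,4) (18,11/2) (18,110/7) (15,235/14)]
3. After y ≥ 2: [(15,5) (17,4) (18,11/2) (18,110/7) (15,235/14)]
4. After y ≤ 18: [(15,5) (17,4) (18,11/2) (18,110/7) (15,235/14)]
5. Canonical ring: [(15,5) (17,4) (18,11/2) (18,110/7) (15,235/14)]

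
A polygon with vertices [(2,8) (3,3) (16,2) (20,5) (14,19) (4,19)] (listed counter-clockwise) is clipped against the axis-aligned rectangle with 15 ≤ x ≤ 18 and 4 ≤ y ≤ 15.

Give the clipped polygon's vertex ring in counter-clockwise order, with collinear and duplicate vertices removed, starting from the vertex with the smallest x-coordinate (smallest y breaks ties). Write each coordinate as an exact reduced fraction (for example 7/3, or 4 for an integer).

Clipped polygon: [(15,4) (18,4) (18,29/3) (110/7,15) (15,15)]

1. After x ≥ 15: [(15,27/13) (16,2) (20,5) (15,50/3)]
2. After x ≤ 18: [(15,27/13) (16,2) (18,7/2) (18,29/3) (15,50/3)]
3. After y ≥ 4: [(15,4) (18,4) (18,29/3) (15,50/3)]
4. After y ≤ 15: [(15,15) (15,4) (18,4) (18,29/3) (110/7,15)]
5. Canonical ring: [(15,4) (18,4) (18,29/3) (110/7,15) (15,15)]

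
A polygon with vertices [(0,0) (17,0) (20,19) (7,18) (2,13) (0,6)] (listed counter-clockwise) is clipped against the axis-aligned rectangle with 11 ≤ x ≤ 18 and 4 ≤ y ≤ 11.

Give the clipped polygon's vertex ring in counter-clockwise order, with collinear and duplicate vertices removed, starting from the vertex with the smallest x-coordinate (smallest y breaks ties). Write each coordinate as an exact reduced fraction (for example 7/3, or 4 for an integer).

1. After x ≥ 11: [(11,0) (17,0) (20,19) (11,238/13)]
2. After x ≤ 18: [(11,0) (17,0) (18,19/3) (18,245/13) (11,238/13)]
3. After y ≥ 4: [(11,4) (335/19,4) (18,19/3) (18,245/13) (11,238/13)]
4. After y ≤ 11: [(11,11) (11,4) (335/19,4) (18,19/3) (18,11)]
5. Canonical ring: [(11,4) (335/19,4) (18,19/3) (18,11) (11,11)]

Clipped polygon: [(11,4) (335/19,4) (18,19/3) (18,11) (11,11)]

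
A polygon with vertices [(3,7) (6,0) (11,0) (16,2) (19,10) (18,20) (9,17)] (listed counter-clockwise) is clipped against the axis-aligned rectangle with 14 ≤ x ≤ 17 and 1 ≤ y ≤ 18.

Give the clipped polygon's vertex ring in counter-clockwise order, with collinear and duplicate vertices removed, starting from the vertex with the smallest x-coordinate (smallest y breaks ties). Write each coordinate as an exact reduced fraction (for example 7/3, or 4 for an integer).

1. After x ≥ 14: [(14,6/5) (16,2) (19,10) (18,20) (14,56/3)]
2. After x ≤ 17: [(14,6/5) (16,2) (17,14/3) (17,59/3) (14,56/3)]
3. After y ≥ 1: [(14,6/5) (16,2) (17,14/3) (17,59/3) (14,56/3)]
4. After y ≤ 18: [(14,18) (14,6/5) (16,2) (17,14/3) (17,18)]
5. Canonical ring: [(14,6/5) (16,2) (17,14/3) (17,18) (14,18)]

Clipped polygon: [(14,6/5) (16,2) (17,14/3) (17,18) (14,18)]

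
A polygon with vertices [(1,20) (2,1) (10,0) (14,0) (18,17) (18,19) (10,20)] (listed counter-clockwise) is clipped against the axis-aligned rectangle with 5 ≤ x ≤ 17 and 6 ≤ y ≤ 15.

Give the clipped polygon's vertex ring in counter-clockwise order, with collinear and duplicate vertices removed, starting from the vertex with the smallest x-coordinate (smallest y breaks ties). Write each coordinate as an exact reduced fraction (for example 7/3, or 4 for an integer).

1. After x ≥ 5: [(5,20) (5,5/8) (10,0) (14,0) (18,17) (18,19) (10,20)]
2. After x ≤ 17: [(5,20) (5,5/8) (10,0) (14,0) (17,51/4) (17,153/8) (10,20)]
3. After y ≥ 6: [(5,20) (5,6) (262/17,6) (17,51/4) (17,153/8) (10,20)]
4. After y ≤ 15: [(5,15) (5,6) (262/17,6) (17,51/4) (17,15)]
5. Canonical ring: [(5,6) (262/17,6) (17,51/4) (17,15) (5,15)]

Clipped polygon: [(5,6) (262/17,6) (17,51/4) (17,15) (5,15)]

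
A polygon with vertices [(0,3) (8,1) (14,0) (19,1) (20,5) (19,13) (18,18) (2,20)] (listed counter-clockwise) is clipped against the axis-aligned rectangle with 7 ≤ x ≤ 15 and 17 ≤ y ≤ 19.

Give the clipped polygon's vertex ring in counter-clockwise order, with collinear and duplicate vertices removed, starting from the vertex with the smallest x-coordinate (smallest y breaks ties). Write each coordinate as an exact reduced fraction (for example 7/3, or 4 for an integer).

1. After x ≥ 7: [(7,5/4) (8,1) (14,0) (19,1) (20,5) (19,13) (18,18) (7,155/8)]
2. After x ≤ 15: [(7,5/4) (8,1) (14,0) (15,1/5) (15,147/8) (7,155/8)]
3. After y ≥ 17: [(7,17) (15,17) (15,147/8) (7,155/8)]
4. After y ≤ 19: [(7,19) (7,17) (15,17) (15,147/8) (10,19)]
5. Canonical ring: [(7,17) (15,17) (15,147/8) (10,19) (7,19)]

Clipped polygon: [(7,17) (15,17) (15,147/8) (10,19) (7,19)]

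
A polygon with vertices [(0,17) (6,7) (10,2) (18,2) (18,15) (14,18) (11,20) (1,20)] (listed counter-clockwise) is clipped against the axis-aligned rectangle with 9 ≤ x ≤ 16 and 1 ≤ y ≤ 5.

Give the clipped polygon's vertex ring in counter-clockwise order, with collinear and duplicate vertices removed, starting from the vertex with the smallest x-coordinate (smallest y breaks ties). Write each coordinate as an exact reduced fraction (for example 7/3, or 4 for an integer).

Clipped polygon: [(9,13/4) (10,2) (16,2) (16,5) (9,5)]

1. After x ≥ 9: [(9,13/4) (10,2) (18,2) (18,15) (14,18) (11,20) (9,20)]
2. After x ≤ 16: [(9,13/4) (10,2) (16,2) (16,33/2) (14,18) (11,20) (9,20)]
3. After y ≥ 1: [(9,13/4) (10,2) (16,2) (16,33/2) (14,18) (11,20) (9,20)]
4. After y ≤ 5: [(9,5) (9,13/4) (10,2) (16,2) (16,5)]
5. Canonical ring: [(9,13/4) (10,2) (16,2) (16,5) (9,5)]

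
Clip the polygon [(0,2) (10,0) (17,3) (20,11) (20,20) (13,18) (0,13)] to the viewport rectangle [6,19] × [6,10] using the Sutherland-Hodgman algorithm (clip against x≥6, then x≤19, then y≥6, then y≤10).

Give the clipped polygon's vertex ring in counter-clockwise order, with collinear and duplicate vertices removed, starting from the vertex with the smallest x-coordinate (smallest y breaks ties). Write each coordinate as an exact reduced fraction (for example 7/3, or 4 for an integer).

Clipped polygon: [(6,6) (145/8,6) (19,25/3) (19,10) (6,10)]

1. After x ≥ 6: [(6,4/5) (10,0) (17,3) (20,11) (20,20) (13,18) (6,199/13)]
2. After x ≤ 19: [(6,4/5) (10,0) (17,3) (19,25/3) (19,138/7) (13,18) (6,199/13)]
3. After y ≥ 6: [(6,6) (145/8,6) (19,25/3) (19,138/7) (13,18) (6,199/13)]
4. After y ≤ 10: [(6,10) (6,6) (145/8,6) (19,25/3) (19,10)]
5. Canonical ring: [(6,6) (145/8,6) (19,25/3) (19,10) (6,10)]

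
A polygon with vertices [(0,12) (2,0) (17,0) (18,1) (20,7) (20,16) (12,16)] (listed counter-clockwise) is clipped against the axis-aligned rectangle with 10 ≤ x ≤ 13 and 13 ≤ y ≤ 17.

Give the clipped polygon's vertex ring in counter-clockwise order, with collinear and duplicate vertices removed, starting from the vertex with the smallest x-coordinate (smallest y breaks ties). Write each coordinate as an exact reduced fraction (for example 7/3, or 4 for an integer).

Clipped polygon: [(10,13) (13,13) (13,16) (12,16) (10,46/3)]

1. After x ≥ 10: [(10,46/3) (10,0) (17,0) (18,1) (20,7) (20,16) (12,16)]
2. After x ≤ 13: [(10,46/3) (10,0) (13,0) (13,16) (12,16)]
3. After y ≥ 13: [(10,46/3) (10,13) (13,13) (13,16) (12,16)]
4. After y ≤ 17: [(10,46/3) (10,13) (13,13) (13,16) (12,16)]
5. Canonical ring: [(10,13) (13,13) (13,16) (12,16) (10,46/3)]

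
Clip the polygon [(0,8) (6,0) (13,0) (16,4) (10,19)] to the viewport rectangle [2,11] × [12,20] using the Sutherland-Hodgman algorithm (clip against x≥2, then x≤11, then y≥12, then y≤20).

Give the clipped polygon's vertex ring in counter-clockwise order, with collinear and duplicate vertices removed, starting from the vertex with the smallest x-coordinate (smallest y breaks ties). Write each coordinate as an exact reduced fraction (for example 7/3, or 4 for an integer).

Clipped polygon: [(40/11,12) (11,12) (11,33/2) (10,19)]

1. After x ≥ 2: [(2,51/5) (2,16/3) (6,0) (13,0) (16,4) (10,19)]
2. After x ≤ 11: [(2,51/5) (2,16/3) (6,0) (11,0) (11,33/2) (10,19)]
3. After y ≥ 12: [(40/11,12) (11,12) (11,33/2) (10,19)]
4. After y ≤ 20: [(40/11,12) (11,12) (11,33/2) (10,19)]
5. Canonical ring: [(40/11,12) (11,12) (11,33/2) (10,19)]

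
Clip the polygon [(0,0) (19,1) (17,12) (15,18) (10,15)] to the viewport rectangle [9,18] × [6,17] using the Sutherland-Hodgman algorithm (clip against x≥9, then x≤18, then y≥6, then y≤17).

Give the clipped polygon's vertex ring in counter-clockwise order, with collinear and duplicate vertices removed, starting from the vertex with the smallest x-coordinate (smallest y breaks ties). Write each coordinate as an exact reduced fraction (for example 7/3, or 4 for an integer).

1. After x ≥ 9: [(9,27/2) (9,9/19) (19,1) (17,12) (15,18) (10,15)]
2. After x ≤ 18: [(9,27/2) (9,9/19) (18,18/19) (18,13/2) (17,12) (15,18) (10,15)]
3. After y ≥ 6: [(9,27/2) (9,6) (18,6) (18,13/2) (17,12) (15,18) (10,15)]
4. After y ≤ 17: [(9,27/2) (9,6) (18,6) (18,13/2) (17,12) (46/3,17) (40/3,17) (10,15)]
5. Canonical ring: [(9,6) (18,6) (18,13/2) (17,12) (46/3,17) (40/3,17) (10,15) (9,27/2)]

Clipped polygon: [(9,6) (18,6) (18,13/2) (17,12) (46/3,17) (40/3,17) (10,15) (9,27/2)]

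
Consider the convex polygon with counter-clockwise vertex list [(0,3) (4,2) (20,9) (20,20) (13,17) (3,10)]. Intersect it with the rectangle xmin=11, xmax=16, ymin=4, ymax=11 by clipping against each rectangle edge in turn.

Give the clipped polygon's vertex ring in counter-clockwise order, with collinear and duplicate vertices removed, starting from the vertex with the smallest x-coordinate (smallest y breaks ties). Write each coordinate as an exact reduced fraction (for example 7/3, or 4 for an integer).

Clipped polygon: [(11,81/16) (16,29/4) (16,11) (11,11)]

1. After x ≥ 11: [(11,81/16) (20,9) (20,20) (13,17) (11,78/5)]
2. After x ≤ 16: [(11,81/16) (16,29/4) (16,128/7) (13,17) (11,78/5)]
3. After y ≥ 4: [(11,81/16) (16,29/4) (16,128/7) (13,17) (11,78/5)]
4. After y ≤ 11: [(11,11) (11,81/16) (16,29/4) (16,11)]
5. Canonical ring: [(11,81/16) (16,29/4) (16,11) (11,11)]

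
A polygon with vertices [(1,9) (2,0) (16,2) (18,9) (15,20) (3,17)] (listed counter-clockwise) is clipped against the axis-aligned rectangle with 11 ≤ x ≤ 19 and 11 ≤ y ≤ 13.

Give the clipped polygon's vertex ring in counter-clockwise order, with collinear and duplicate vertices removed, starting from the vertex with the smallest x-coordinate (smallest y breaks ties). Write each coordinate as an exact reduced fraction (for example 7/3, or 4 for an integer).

1. After x ≥ 11: [(11,9/7) (16,2) (18,9) (15,20) (11,19)]
2. After x ≤ 19: [(11,9/7) (16,2) (18,9) (15,20) (11,19)]
3. After y ≥ 11: [(11,11) (192/11,11) (15,20) (11,19)]
4. After y ≤ 13: [(11,13) (11,11) (192/11,11) (186/11,13)]
5. Canonical ring: [(11,11) (192/11,11) (186/11,13) (11,13)]

Clipped polygon: [(11,11) (192/11,11) (186/11,13) (11,13)]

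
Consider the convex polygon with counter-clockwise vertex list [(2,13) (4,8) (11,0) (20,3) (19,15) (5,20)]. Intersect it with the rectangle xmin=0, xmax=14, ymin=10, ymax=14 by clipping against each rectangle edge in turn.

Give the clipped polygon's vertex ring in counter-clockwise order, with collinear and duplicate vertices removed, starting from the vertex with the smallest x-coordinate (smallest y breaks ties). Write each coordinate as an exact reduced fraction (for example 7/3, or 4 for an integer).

1. After x ≥ 0: [(2,13) (4,8) (11,0) (20,3) (19,15) (5,20)]
2. After x ≤ 14: [(2,13) (4,8) (11,0) (14,1) (14,235/14) (5,20)]
3. After y ≥ 10: [(2,13) (16/5,10) (14,10) (14,235/14) (5,20)]
4. After y ≤ 14: [(17/7,14) (2,13) (16/5,10) (14,10) (14,14)]
5. Canonical ring: [(2,13) (16/5,10) (14,10) (14,14) (17/7,14)]

Clipped polygon: [(2,13) (16/5,10) (14,10) (14,14) (17/7,14)]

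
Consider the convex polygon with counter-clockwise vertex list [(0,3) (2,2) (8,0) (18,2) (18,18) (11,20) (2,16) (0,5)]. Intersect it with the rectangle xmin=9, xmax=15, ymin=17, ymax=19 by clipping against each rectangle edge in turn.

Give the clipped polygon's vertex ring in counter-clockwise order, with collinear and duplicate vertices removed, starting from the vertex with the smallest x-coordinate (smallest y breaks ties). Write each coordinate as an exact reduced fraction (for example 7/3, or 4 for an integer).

Clipped polygon: [(9,17) (15,17) (15,132/7) (29/2,19) (9,19)]

1. After x ≥ 9: [(9,1/5) (18,2) (18,18) (11,20) (9,172/9)]
2. After x ≤ 15: [(9,1/5) (15,7/5) (15,132/7) (11,20) (9,172/9)]
3. After y ≥ 17: [(9,17) (15,17) (15,132/7) (11,20) (9,172/9)]
4. After y ≤ 19: [(9,19) (9,17) (15,17) (15,132/7) (29/2,19)]
5. Canonical ring: [(9,17) (15,17) (15,132/7) (29/2,19) (9,19)]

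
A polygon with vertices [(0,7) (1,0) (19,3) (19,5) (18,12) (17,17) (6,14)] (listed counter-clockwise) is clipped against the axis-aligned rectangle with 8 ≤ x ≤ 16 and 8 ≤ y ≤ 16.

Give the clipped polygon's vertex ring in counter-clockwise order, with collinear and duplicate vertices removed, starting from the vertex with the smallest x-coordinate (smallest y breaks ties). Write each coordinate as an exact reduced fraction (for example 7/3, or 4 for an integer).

Clipped polygon: [(8,8) (16,8) (16,16) (40/3,16) (8,160/11)]

1. After x ≥ 8: [(8,7/6) (19,3) (19,5) (18,12) (17,17) (8,160/11)]
2. After x ≤ 16: [(8,7/6) (16,5/2) (16,184/11) (8,160/11)]
3. After y ≥ 8: [(8,8) (16,8) (16,184/11) (8,160/11)]
4. After y ≤ 16: [(8,8) (16,8) (16,16) (40/3,16) (8,160/11)]
5. Canonical ring: [(8,8) (16,8) (16,16) (40/3,16) (8,160/11)]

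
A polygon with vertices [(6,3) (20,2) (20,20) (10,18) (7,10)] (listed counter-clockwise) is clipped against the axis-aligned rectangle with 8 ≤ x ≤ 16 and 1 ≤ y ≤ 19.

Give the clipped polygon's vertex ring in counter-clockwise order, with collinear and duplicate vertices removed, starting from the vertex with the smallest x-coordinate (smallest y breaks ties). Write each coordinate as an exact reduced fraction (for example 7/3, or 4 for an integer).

1. After x ≥ 8: [(8,20/7) (20,2) (20,20) (10,18) (8,38/3)]
2. After x ≤ 16: [(8,20/7) (16,16/7) (16,96/5) (10,18) (8,38/3)]
3. After y ≥ 1: [(8,20/7) (16,16/7) (16,96/5) (10,18) (8,38/3)]
4. After y ≤ 19: [(8,20/7) (16,16/7) (16,19) (15,19) (10,18) (8,38/3)]
5. Canonical ring: [(8,20/7) (16,16/7) (16,19) (15,19) (10,18) (8,38/3)]

Clipped polygon: [(8,20/7) (16,16/7) (16,19) (15,19) (10,18) (8,38/3)]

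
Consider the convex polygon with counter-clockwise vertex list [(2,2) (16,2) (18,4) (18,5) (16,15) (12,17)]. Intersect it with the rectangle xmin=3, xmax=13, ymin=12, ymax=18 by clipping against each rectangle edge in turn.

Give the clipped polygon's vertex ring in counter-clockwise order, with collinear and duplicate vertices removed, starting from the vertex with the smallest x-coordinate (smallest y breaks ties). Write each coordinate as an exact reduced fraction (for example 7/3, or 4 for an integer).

1. After x ≥ 3: [(3,7/2) (3,2) (16,2) (18,4) (18,5) (16,15) (12,17)]
2. After x ≤ 13: [(3,7/2) (3,2) (13,2) (13,33/2) (12,17)]
3. After y ≥ 12: [(26/3,12) (13,12) (13,33/2) (12,17)]
4. After y ≤ 18: [(26/3,12) (13,12) (13,33/2) (12,17)]
5. Canonical ring: [(26/3,12) (13,12) (13,33/2) (12,17)]

Clipped polygon: [(26/3,12) (13,12) (13,33/2) (12,17)]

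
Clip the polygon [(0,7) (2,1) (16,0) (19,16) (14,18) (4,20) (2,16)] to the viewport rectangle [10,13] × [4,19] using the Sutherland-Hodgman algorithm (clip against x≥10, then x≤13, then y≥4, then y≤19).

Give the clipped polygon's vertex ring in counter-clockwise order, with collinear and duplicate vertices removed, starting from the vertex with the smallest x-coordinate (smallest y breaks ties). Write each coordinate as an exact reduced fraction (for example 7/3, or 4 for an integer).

Clipped polygon: [(10,4) (13,4) (13,91/5) (10,94/5)]

1. After x ≥ 10: [(10,3/7) (16,0) (19,16) (14,18) (10,94/5)]
2. After x ≤ 13: [(10,3/7) (13,3/14) (13,91/5) (10,94/5)]
3. After y ≥ 4: [(10,4) (13,4) (13,91/5) (10,94/5)]
4. After y ≤ 19: [(10,4) (13,4) (13,91/5) (10,94/5)]
5. Canonical ring: [(10,4) (13,4) (13,91/5) (10,94/5)]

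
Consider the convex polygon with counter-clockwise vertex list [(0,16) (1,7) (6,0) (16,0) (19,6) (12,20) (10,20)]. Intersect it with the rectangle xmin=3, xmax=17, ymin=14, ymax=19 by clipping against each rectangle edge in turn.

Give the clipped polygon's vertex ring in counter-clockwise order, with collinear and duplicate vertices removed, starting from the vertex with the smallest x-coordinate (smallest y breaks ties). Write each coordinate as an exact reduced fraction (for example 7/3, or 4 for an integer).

1. After x ≥ 3: [(3,86/5) (3,21/5) (6,0) (16,0) (19,6) (12,20) (10,20)]
2. After x ≤ 17: [(3,86/5) (3,21/5) (6,0) (16,0) (17,2) (17,10) (12,20) (10,20)]
3. After y ≥ 14: [(3,86/5) (3,14) (15,14) (12,20) (10,20)]
4. After y ≤ 19: [(15/2,19) (3,86/5) (3,14) (15,14) (25/2,19)]
5. Canonical ring: [(3,14) (15,14) (25/2,19) (15/2,19) (3,86/5)]

Clipped polygon: [(3,14) (15,14) (25/2,19) (15/2,19) (3,86/5)]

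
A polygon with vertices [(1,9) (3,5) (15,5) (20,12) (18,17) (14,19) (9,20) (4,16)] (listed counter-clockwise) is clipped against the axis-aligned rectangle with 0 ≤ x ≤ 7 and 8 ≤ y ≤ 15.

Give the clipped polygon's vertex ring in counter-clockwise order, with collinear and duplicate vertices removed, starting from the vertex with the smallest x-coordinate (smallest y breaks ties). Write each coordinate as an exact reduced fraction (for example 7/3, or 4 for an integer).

Clipped polygon: [(1,9) (3/2,8) (7,8) (7,15) (25/7,15)]

1. After x ≥ 0: [(1,9) (3,5) (15,5) (20,12) (18,17) (14,19) (9,20) (4,16)]
2. After x ≤ 7: [(1,9) (3,5) (7,5) (7,92/5) (4,16)]
3. After y ≥ 8: [(1,9) (3/2,8) (7,8) (7,92/5) (4,16)]
4. After y ≤ 15: [(25/7,15) (1,9) (3/2,8) (7,8) (7,15)]
5. Canonical ring: [(1,9) (3/2,8) (7,8) (7,15) (25/7,15)]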